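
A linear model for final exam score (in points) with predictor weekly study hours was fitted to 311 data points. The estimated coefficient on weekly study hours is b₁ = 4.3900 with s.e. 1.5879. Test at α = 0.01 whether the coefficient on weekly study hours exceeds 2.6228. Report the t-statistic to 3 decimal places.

t = 1.113

H₀: β₁ = 2.6228 vs H₁: β₁ > 2.6228.
t = (b₁ − β₁⁰)/SE = (4.3900 − 2.6228) / 1.5879 = 1.113.
df = n − 2 = 311 − 2 = 309.
One-sided p ≈ 0.1333, which is ≥ 0.01, so fail to reject H₀.
The data do not give significant evidence that the true slope on weekly study hours exceeds 2.6228 points per unit.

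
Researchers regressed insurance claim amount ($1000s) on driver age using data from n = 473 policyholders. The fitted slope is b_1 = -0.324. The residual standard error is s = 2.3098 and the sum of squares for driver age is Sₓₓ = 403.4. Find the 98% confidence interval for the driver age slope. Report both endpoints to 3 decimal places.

SE(b_1) = s/√Sₓₓ = 2.3098/√403.4 = 0.115002.
df = n − 2 = 471.
t* = t_{0.01, 471} = 2.334291.
Margin = t* × SE = 2.334291 × 0.115002 = 0.26845.
CI: -0.324 ± 0.26845 → (-0.592, -0.056).
With 98% confidence, each one-unit increase in driver age is associated with a change of between -0.592 and -0.056 $1000s in insurance claim amount.

(-0.592, -0.056)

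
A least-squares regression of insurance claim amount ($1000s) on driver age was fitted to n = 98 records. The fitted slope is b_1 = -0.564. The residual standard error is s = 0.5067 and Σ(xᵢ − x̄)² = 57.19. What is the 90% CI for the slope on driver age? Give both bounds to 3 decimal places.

SE(b_1) = s/√Sₓₓ = 0.5067/√57.19 = 0.0670025.
df = n − 2 = 96.
t* = t_{0.05, 96} = 1.660881.
Margin = t* × SE = 1.660881 × 0.0670025 = 0.11128.
CI: -0.564 ± 0.11128 → (-0.675, -0.453).
With 90% confidence, each one-unit increase in driver age is associated with a change of between -0.675 and -0.453 $1000s in insurance claim amount.

(-0.675, -0.453)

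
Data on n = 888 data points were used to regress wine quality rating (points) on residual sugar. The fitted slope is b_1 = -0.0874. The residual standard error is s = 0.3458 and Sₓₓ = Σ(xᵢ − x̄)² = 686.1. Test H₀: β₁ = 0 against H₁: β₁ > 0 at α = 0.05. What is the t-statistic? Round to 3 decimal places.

SE(b_1) = s/√Sₓₓ = 0.3458/√686.1 = 0.0132017.
t = -0.0874 / 0.0132017 = -6.620.
df = n − 2 = 886.
One-sided p ≈ 1.0000, which is ≥ 0.05, so fail to reject H₀.
The data do not give significant evidence that the true slope on residual sugar is positive.

t = -6.620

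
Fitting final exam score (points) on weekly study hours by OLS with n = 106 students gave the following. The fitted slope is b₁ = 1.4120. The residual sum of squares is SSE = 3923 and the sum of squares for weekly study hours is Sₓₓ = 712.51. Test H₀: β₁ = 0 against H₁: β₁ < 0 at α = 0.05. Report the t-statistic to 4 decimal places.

t = 6.1367

MSE = SSE/(n − 2) = 3923/104 = 37.7212.
SE(b₁) = √(MSE/Sₓₓ) = √(37.7212/712.51) = 0.23009.
t = 1.4120 / 0.23009 = 6.1367.
df = n − 2 = 104.
One-sided p ≈ 1.0000, which is ≥ 0.05, so fail to reject H₀.
The data do not give significant evidence that the true slope on weekly study hours is negative.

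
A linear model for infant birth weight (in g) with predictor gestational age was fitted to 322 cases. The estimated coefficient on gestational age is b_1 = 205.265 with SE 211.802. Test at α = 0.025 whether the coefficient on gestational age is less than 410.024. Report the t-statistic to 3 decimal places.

H₀: β₁ = 410.024 vs H₁: β₁ < 410.024.
t = (b_1 − β₁⁰)/SE = (205.265 − 410.024) / 211.802 = -0.967.
df = n − 2 = 322 − 2 = 320.
One-sided p ≈ 0.1672, which is ≥ 0.025, so fail to reject H₀.
The data do not give significant evidence that the true slope on gestational age is below 410.024 g per unit.

t = -0.967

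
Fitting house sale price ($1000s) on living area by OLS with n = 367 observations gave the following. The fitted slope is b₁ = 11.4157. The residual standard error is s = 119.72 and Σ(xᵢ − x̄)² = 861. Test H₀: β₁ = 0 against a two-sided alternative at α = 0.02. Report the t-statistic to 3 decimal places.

SE(b₁) = s/√Sₓₓ = 119.72/√861 = 4.08005.
t = 11.4157 / 4.08005 = 2.798.
df = n − 2 = 365.
Two-sided p ≈ 0.0054, which is < 0.02, so reject H₀.
There is evidence that living area is associated with house sale price.

t = 2.798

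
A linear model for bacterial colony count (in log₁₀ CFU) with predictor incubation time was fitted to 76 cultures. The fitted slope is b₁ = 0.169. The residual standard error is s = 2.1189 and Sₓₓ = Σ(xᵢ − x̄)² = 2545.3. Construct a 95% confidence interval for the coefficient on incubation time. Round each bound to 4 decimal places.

SE(b₁) = s/√Sₓₓ = 2.1189/√2545.3 = 0.0419992.
df = n − 2 = 74.
t* = t_{0.025, 74} = 1.992543.
Margin = t* × SE = 1.992543 × 0.0419992 = 0.083685.
CI: 0.169 ± 0.083685 → (0.0853, 0.2527).
With 95% confidence, each one-unit increase in incubation time is associated with a change of between 0.0853 and 0.2527 log₁₀ CFU in bacterial colony count.

(0.0853, 0.2527)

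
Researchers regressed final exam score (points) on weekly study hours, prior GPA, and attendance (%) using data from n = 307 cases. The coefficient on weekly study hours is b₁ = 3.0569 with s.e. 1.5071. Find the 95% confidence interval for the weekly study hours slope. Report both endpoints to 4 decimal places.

df = n − k − 1 = 307 − 3 − 1 = 303.
t* = t_{0.025, 303} = 1.967824.
Margin = t* × SE = 1.967824 × 1.5071 = 2.965708.
CI: 3.0569 ± 2.965708 → (0.0912, 6.0226).
With 95% confidence, each one-unit increase in weekly study hours is associated with a change of between 0.0912 and 6.0226 points in final exam score, holding the other predictors fixed.

(0.0912, 6.0226)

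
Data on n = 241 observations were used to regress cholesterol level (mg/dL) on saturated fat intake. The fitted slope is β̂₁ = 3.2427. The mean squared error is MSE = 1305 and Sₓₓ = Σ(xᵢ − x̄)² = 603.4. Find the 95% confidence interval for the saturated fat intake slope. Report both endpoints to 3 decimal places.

SE(β̂₁) = √(MSE/Sₓₓ) = √(1305/603.4) = 1.47063.
df = n − 2 = 239.
t* = t_{0.025, 239} = 1.969939.
Margin = t* × SE = 1.969939 × 1.47063 = 2.89705.
CI: 3.2427 ± 2.89705 → (0.346, 6.140).
With 95% confidence, each one-unit increase in saturated fat intake is associated with a change of between 0.346 and 6.140 mg/dL in cholesterol level.

(0.346, 6.140)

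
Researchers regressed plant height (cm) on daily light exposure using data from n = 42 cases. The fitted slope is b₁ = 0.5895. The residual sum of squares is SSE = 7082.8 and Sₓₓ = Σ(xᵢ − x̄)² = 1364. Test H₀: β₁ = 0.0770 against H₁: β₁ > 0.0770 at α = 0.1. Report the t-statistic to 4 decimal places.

t = 1.4224

MSE = SSE/(n − 2) = 7082.8/40 = 177.07.
SE(b₁) = √(MSE/Sₓₓ) = √(177.07/1364) = 0.360301.
t = (0.5895 − 0.0770) / 0.360301 = 1.4224.
df = n − 2 = 40.
One-sided p ≈ 0.0813, which is < 0.1, so reject H₀.
There is evidence that the true slope on daily light exposure exceeds 0.0770 cm per unit.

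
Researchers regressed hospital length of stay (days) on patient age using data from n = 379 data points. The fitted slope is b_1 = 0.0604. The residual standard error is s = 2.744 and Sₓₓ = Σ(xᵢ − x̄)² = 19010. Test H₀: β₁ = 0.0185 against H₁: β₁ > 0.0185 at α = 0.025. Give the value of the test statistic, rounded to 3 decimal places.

t = 2.105

SE(b_1) = s/√Sₓₓ = 2.744/√19010 = 0.0199018.
t = (0.0604 − 0.0185) / 0.0199018 = 2.105.
df = n − 2 = 377.
One-sided p ≈ 0.0180, which is < 0.025, so reject H₀.
There is evidence that the true slope on patient age exceeds 0.0185 days per unit.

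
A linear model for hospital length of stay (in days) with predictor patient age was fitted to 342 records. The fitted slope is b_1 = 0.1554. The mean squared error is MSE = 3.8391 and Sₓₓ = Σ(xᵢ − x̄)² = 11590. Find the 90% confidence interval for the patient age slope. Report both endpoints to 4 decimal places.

SE(b_1) = √(MSE/Sₓₓ) = √(3.8391/11590) = 0.0182001.
df = n − 2 = 340.
t* = t_{0.05, 340} = 1.649348.
Margin = t* × SE = 1.649348 × 0.0182001 = 0.030018.
CI: 0.1554 ± 0.030018 → (0.1254, 0.1854).
With 90% confidence, each one-unit increase in patient age is associated with a change of between 0.1254 and 0.1854 days in hospital length of stay.

(0.1254, 0.1854)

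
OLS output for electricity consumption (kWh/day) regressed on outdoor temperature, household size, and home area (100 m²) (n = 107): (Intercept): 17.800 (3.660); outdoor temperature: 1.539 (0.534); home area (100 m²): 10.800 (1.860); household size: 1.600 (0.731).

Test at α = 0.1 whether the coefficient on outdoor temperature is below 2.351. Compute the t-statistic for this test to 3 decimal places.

t = -1.521

Read off: b = 1.539, SE = 0.534 for outdoor temperature.
H₀: β₁ = 2.351 vs H₁: β₁ < 2.351.
t = (1.539 − 2.351) / 0.534 = -1.521.
df = n − k − 1 = 107 − 3 − 1 = 103.
One-sided p ≈ 0.0657, which is < 0.1, so reject H₀.
There is evidence that the true slope on outdoor temperature is below 2.351 kWh/day per unit, holding the other predictors fixed.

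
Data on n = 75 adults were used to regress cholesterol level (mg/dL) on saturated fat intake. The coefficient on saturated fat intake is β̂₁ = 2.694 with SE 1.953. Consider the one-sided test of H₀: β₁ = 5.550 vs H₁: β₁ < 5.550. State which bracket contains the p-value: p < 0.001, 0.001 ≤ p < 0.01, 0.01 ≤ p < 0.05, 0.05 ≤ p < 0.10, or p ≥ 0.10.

t = (2.694 − 5.550) / 1.953 = -1.462.
df = n − 2 = 75 − 2 = 73.
One-sided p = P(T_{73} < t) ≈ 0.0740.
So 0.05 ≤ p < 0.10.

0.05 ≤ p < 0.10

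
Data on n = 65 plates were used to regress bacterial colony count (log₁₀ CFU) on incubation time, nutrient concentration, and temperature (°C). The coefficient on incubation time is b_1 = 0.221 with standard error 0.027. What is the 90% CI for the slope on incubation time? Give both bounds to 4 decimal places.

(0.1759, 0.2661)

df = n − k − 1 = 65 − 3 − 1 = 61.
t* = t_{0.05, 61} = 1.670219.
Margin = t* × SE = 1.670219 × 0.027 = 0.045096.
CI: 0.221 ± 0.045096 → (0.1759, 0.2661).
With 90% confidence, each one-unit increase in incubation time is associated with a change of between 0.1759 and 0.2661 log₁₀ CFU in bacterial colony count, holding the other predictors fixed.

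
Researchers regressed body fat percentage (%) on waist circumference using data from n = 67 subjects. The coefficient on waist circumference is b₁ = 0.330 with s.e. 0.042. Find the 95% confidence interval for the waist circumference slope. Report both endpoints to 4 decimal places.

df = n − 2 = 67 − 2 = 65.
t* = t_{0.025, 65} = 1.997138.
Margin = t* × SE = 1.997138 × 0.042 = 0.083880.
CI: 0.330 ± 0.083880 → (0.2461, 0.4139).
With 95% confidence, each one-unit increase in waist circumference is associated with a change of between 0.2461 and 0.4139 % in body fat percentage.

(0.2461, 0.4139)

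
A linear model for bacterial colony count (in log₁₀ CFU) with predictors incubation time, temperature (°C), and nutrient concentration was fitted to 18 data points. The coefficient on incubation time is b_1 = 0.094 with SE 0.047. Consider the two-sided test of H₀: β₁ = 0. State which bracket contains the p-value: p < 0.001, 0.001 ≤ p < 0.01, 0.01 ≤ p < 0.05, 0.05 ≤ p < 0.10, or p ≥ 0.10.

0.05 ≤ p < 0.10

t = 0.094 / 0.047 = 2.000.
df = n − k − 1 = 18 − 3 − 1 = 14.
Two-sided p = 2·P(T_{14} > |t|) ≈ 0.0653.
So 0.05 ≤ p < 0.10.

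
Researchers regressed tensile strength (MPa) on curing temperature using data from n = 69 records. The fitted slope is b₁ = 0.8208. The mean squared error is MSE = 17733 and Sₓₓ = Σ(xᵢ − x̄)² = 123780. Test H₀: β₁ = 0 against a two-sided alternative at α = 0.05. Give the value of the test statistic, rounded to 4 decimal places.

SE(b₁) = √(MSE/Sₓₓ) = √(17733/123780) = 0.3785.
t = 0.8208 / 0.3785 = 2.1686.
df = n − 2 = 67.
Two-sided p ≈ 0.0337, which is < 0.05, so reject H₀.
There is evidence that curing temperature is associated with tensile strength.

t = 2.1686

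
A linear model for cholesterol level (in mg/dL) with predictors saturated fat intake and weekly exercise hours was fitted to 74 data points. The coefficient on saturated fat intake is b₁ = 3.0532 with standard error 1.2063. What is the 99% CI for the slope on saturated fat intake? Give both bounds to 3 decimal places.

(-0.140, 6.246)

df = n − k − 1 = 74 − 2 − 1 = 71.
t* = t_{0.005, 71} = 2.646863.
Margin = t* × SE = 2.646863 × 1.2063 = 3.19291.
CI: 3.0532 ± 3.19291 → (-0.140, 6.246).
With 99% confidence, each one-unit increase in saturated fat intake is associated with a change of between -0.140 and 6.246 mg/dL in cholesterol level, holding the other predictors fixed.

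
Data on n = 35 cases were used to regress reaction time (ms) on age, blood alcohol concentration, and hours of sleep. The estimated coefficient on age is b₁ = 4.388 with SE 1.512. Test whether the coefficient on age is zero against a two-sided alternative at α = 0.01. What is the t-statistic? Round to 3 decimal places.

H₀: β₁ = 0 vs H₁: β₁ ≠ 0.
t = (b₁ − β₁⁰)/SE = 4.388 / 1.512 = 2.902.
df = n − k − 1 = 35 − 3 − 1 = 31.
Two-sided p ≈ 0.0068, which is < 0.01, so reject H₀.
There is evidence that age is associated with reaction time, holding the other predictors fixed.

t = 2.902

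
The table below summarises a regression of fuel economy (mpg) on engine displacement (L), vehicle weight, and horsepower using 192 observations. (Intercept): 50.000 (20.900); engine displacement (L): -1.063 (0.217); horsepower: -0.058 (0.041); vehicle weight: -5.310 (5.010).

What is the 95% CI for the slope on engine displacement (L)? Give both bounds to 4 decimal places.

Read off: b = -1.063, SE = 0.217 for engine displacement (L).
df = n − k − 1 = 192 − 3 − 1 = 188.
t* = t_{0.025, 188} = 1.972663.
Margin = t* × SE = 1.972663 × 0.217 = 0.428068.
CI: -1.063 ± 0.428068 → (-1.4911, -0.6349).

(-1.4911, -0.6349)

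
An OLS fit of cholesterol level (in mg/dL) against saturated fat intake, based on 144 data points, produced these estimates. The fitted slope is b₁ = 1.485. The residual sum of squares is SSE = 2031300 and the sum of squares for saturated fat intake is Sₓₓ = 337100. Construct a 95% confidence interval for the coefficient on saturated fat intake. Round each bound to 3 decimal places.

(1.078, 1.892)

MSE = SSE/(n − 2) = 2031300/142 = 14304.9.
SE(b₁) = √(MSE/Sₓₓ) = √(14304.9/337100) = 0.205998.
df = n − 2 = 142.
t* = t_{0.025, 142} = 1.976811.
Margin = t* × SE = 1.976811 × 0.205998 = 0.40722.
CI: 1.485 ± 0.40722 → (1.078, 1.892).
With 95% confidence, each one-unit increase in saturated fat intake is associated with a change of between 1.078 and 1.892 mg/dL in cholesterol level.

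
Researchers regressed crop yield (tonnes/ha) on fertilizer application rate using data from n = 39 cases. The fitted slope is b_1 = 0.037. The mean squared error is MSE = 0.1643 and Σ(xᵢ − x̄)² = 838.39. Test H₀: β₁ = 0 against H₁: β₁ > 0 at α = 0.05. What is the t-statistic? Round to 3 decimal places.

SE(b_1) = √(MSE/Sₓₓ) = √(0.1643/838.39) = 0.013999.
t = 0.037 / 0.013999 = 2.643.
df = n − 2 = 37.
One-sided p ≈ 0.0060, which is < 0.05, so reject H₀.
There is evidence that the true slope on fertilizer application rate is positive.

t = 2.643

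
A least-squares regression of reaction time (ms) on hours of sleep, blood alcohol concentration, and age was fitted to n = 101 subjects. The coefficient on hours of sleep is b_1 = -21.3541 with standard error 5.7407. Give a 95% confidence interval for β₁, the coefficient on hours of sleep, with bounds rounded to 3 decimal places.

df = n − k − 1 = 101 − 3 − 1 = 97.
t* = t_{0.025, 97} = 1.984723.
Margin = t* × SE = 1.984723 × 5.7407 = 11.39370.
CI: -21.3541 ± 11.39370 → (-32.748, -9.960).
With 95% confidence, each one-unit increase in hours of sleep is associated with a change of between -32.748 and -9.960 ms in reaction time, holding the other predictors fixed.

(-32.748, -9.960)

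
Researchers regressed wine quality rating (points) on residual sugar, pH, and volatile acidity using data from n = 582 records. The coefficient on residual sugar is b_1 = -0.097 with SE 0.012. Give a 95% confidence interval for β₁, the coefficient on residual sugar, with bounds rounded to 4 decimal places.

(-0.1206, -0.0734)

df = n − k − 1 = 582 − 3 − 1 = 578.
t* = t_{0.025, 578} = 1.964077.
Margin = t* × SE = 1.964077 × 0.012 = 0.023569.
CI: -0.097 ± 0.023569 → (-0.1206, -0.0734).
With 95% confidence, each one-unit increase in residual sugar is associated with a change of between -0.1206 and -0.0734 points in wine quality rating, holding the other predictors fixed.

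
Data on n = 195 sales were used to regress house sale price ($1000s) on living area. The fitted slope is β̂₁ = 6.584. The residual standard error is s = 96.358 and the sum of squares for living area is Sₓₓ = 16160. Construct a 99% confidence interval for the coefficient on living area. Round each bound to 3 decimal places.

SE(β̂₁) = s/√Sₓₓ = 96.358/√16160 = 0.757996.
df = n − 2 = 193.
t* = t_{0.005, 193} = 2.601543.
Margin = t* × SE = 2.601543 × 0.757996 = 1.97196.
CI: 6.584 ± 1.97196 → (4.612, 8.556).
With 99% confidence, each one-unit increase in living area is associated with a change of between 4.612 and 8.556 $1000s in house sale price.

(4.612, 8.556)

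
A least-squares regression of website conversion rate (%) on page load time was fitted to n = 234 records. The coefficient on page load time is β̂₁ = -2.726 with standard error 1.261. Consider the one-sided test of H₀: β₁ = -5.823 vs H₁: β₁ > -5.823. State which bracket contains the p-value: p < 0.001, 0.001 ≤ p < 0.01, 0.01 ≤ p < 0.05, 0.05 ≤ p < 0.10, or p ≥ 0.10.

0.001 ≤ p < 0.01

t = (-2.726 − (-5.823)) / 1.261 = 2.456.
df = n − 2 = 234 − 2 = 232.
One-sided p = P(T_{232} > t) ≈ 0.0074.
So 0.001 ≤ p < 0.01.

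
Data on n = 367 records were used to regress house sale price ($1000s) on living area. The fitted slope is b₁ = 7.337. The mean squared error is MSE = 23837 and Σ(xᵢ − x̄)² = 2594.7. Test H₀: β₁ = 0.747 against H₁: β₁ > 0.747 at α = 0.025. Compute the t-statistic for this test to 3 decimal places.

SE(b₁) = √(MSE/Sₓₓ) = √(23837/2594.7) = 3.03097.
t = (7.337 − 0.747) / 3.03097 = 2.174.
df = n − 2 = 365.
One-sided p ≈ 0.0152, which is < 0.025, so reject H₀.
There is evidence that the true slope on living area exceeds 0.747 $1000s per unit.

t = 2.174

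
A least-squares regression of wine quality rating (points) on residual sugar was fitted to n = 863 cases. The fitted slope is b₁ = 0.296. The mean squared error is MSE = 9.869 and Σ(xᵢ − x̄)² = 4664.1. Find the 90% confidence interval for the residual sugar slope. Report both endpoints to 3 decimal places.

(0.220, 0.372)

SE(b₁) = √(MSE/Sₓₓ) = √(9.869/4664.1) = 0.0459995.
df = n − 2 = 861.
t* = t_{0.05, 861} = 1.646625.
Margin = t* × SE = 1.646625 × 0.0459995 = 0.07574.
CI: 0.296 ± 0.07574 → (0.220, 0.372).
With 90% confidence, each one-unit increase in residual sugar is associated with a change of between 0.220 and 0.372 points in wine quality rating.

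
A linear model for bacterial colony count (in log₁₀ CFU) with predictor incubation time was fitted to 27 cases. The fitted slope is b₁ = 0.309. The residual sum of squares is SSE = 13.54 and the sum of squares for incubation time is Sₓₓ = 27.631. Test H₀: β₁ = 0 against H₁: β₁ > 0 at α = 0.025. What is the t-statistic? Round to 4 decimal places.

MSE = SSE/(n − 2) = 13.54/25 = 0.5416.
SE(b₁) = √(MSE/Sₓₓ) = √(0.5416/27.631) = 0.140004.
t = 0.309 / 0.140004 = 2.2071.
df = n − 2 = 25.
One-sided p ≈ 0.0184, which is < 0.025, so reject H₀.
There is evidence that the true slope on incubation time is positive.

t = 2.2071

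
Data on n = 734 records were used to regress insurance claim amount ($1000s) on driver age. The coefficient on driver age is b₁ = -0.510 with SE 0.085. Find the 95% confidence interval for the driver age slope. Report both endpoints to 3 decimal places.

(-0.677, -0.343)

df = n − 2 = 734 − 2 = 732.
t* = t_{0.025, 732} = 1.96321.
Margin = t* × SE = 1.96321 × 0.085 = 0.16687.
CI: -0.510 ± 0.16687 → (-0.677, -0.343).
With 95% confidence, each one-unit increase in driver age is associated with a change of between -0.677 and -0.343 $1000s in insurance claim amount.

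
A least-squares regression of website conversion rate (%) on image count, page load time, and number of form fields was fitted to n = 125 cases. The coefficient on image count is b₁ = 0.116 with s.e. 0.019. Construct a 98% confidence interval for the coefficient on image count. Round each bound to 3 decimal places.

(0.071, 0.161)

df = n − k − 1 = 125 − 3 − 1 = 121.
t* = t_{0.01, 121} = 2.357561.
Margin = t* × SE = 2.357561 × 0.019 = 0.04479.
CI: 0.116 ± 0.04479 → (0.071, 0.161).
With 98% confidence, each one-unit increase in image count is associated with a change of between 0.071 and 0.161 % in website conversion rate, holding the other predictors fixed.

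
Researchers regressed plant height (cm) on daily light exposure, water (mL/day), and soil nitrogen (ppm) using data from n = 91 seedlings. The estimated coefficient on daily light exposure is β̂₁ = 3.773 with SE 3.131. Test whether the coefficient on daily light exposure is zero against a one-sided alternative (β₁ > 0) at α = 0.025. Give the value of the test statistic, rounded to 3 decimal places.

t = 1.205

H₀: β₁ = 0 vs H₁: β₁ > 0.
t = (β̂₁ − β₁⁰)/SE = 3.773 / 3.131 = 1.205.
df = n − k − 1 = 91 − 3 − 1 = 87.
One-sided p ≈ 0.1157, which is ≥ 0.025, so fail to reject H₀.
The data do not give significant evidence that the true slope on daily light exposure is positive, holding the other predictors fixed.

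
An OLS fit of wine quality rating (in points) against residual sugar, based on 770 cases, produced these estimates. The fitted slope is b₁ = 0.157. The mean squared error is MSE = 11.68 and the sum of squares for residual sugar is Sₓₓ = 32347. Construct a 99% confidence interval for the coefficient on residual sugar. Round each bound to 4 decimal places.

(0.1079, 0.2061)

SE(b₁) = √(MSE/Sₓₓ) = √(11.68/32347) = 0.0190022.
df = n − 2 = 768.
t* = t_{0.005, 768} = 2.582246.
Margin = t* × SE = 2.582246 × 0.0190022 = 0.049068.
CI: 0.157 ± 0.049068 → (0.1079, 0.2061).
With 99% confidence, each one-unit increase in residual sugar is associated with a change of between 0.1079 and 0.2061 points in wine quality rating.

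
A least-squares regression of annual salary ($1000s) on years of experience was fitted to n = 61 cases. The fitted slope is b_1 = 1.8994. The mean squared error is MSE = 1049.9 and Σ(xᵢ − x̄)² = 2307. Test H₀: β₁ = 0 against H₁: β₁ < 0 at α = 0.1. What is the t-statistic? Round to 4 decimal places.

t = 2.8156

SE(b_1) = √(MSE/Sₓₓ) = √(1049.9/2307) = 0.674606.
t = 1.8994 / 0.674606 = 2.8156.
df = n − 2 = 59.
One-sided p ≈ 0.9967, which is ≥ 0.1, so fail to reject H₀.
The data do not give significant evidence that the true slope on years of experience is negative.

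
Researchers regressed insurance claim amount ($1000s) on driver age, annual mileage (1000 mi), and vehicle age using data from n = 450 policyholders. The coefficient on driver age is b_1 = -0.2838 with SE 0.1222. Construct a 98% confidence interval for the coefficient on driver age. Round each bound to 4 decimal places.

(-0.5691, 0.0015)

df = n − k − 1 = 450 − 3 − 1 = 446.
t* = t_{0.01, 446} = 2.334738.
Margin = t* × SE = 2.334738 × 0.1222 = 0.285305.
CI: -0.2838 ± 0.285305 → (-0.5691, 0.0015).
With 98% confidence, each one-unit increase in driver age is associated with a change of between -0.5691 and 0.0015 $1000s in insurance claim amount, holding the other predictors fixed.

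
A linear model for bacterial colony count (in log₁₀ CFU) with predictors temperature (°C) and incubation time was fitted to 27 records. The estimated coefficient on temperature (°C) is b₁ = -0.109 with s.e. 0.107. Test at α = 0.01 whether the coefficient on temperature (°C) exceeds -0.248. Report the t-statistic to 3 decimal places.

H₀: β₁ = -0.248 vs H₁: β₁ > -0.248.
t = (b₁ − β₁⁰)/SE = (-0.109 − (-0.248)) / 0.107 = 1.299.
df = n − k − 1 = 27 − 2 − 1 = 24.
One-sided p ≈ 0.1031, which is ≥ 0.01, so fail to reject H₀.
The data do not give significant evidence that the true slope on temperature (°C) exceeds -0.248 log₁₀ CFU per unit, holding the other predictors fixed.

t = 1.299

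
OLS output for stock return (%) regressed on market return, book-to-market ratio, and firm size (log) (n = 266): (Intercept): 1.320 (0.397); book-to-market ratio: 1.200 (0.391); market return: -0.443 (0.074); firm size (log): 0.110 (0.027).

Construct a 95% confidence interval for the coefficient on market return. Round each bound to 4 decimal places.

Read off: b = -0.443, SE = 0.074 for market return.
df = n − k − 1 = 266 − 3 − 1 = 262.
t* = t_{0.025, 262} = 1.96906.
Margin = t* × SE = 1.96906 × 0.074 = 0.145710.
CI: -0.443 ± 0.145710 → (-0.5887, -0.2973).

(-0.5887, -0.2973)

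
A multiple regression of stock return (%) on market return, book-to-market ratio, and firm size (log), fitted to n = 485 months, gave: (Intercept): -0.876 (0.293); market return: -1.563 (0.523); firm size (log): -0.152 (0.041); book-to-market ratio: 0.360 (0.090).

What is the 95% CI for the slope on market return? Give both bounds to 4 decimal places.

Read off: b = -1.563, SE = 0.523 for market return.
df = n − k − 1 = 485 − 3 − 1 = 481.
t* = t_{0.025, 481} = 1.964908.
Margin = t* × SE = 1.964908 × 0.523 = 1.027647.
CI: -1.563 ± 1.027647 → (-2.5906, -0.5354).

(-2.5906, -0.5354)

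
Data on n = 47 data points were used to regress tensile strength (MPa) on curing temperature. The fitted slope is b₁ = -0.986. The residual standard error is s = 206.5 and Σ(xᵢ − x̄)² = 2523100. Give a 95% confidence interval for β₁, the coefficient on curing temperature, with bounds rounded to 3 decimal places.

SE(b₁) = s/√Sₓₓ = 206.5/√2523100 = 0.130003.
df = n − 2 = 45.
t* = t_{0.025, 45} = 2.014103.
Margin = t* × SE = 2.014103 × 0.130003 = 0.26184.
CI: -0.986 ± 0.26184 → (-1.248, -0.724).
With 95% confidence, each one-unit increase in curing temperature is associated with a change of between -1.248 and -0.724 MPa in tensile strength.

(-1.248, -0.724)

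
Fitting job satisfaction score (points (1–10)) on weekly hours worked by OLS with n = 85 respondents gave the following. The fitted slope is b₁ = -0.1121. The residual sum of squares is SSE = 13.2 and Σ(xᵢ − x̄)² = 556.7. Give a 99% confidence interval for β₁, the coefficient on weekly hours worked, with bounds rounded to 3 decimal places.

(-0.157, -0.068)

MSE = SSE/(n − 2) = 13.2/83 = 0.159036.
SE(b₁) = √(MSE/Sₓₓ) = √(0.159036/556.7) = 0.016902.
df = n − 2 = 83.
t* = t_{0.005, 83} = 2.636369.
Margin = t* × SE = 2.636369 × 0.016902 = 0.04456.
CI: -0.1121 ± 0.04456 → (-0.157, -0.068).
With 99% confidence, each one-unit increase in weekly hours worked is associated with a change of between -0.157 and -0.068 points (1–10) in job satisfaction score.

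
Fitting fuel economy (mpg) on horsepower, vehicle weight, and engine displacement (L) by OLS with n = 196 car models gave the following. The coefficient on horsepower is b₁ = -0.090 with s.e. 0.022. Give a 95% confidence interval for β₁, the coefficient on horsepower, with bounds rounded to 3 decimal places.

df = n − k − 1 = 196 − 3 − 1 = 192.
t* = t_{0.025, 192} = 1.972396.
Margin = t* × SE = 1.972396 × 0.022 = 0.04339.
CI: -0.090 ± 0.04339 → (-0.133, -0.047).
With 95% confidence, each one-unit increase in horsepower is associated with a change of between -0.133 and -0.047 mpg in fuel economy, holding the other predictors fixed.

(-0.133, -0.047)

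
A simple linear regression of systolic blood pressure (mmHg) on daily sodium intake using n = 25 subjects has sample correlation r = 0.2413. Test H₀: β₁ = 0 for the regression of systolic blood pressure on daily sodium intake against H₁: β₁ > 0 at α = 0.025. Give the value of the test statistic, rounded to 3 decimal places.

t = 1.192

t = r·√(n − 2)/√(1 − r²) = 0.2413·√23/√0.941774 = 1.192.
df = n − 2 = 23.
One-sided p ≈ 0.1226, which is ≥ 0.025, so fail to reject H₀.
The data do not give significant evidence of a linear association between daily sodium intake and systolic blood pressure.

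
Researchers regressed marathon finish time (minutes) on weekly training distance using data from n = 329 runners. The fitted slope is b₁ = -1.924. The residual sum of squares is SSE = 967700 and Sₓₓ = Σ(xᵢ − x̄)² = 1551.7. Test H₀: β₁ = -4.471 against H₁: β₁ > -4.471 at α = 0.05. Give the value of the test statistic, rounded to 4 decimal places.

t = 1.8443

MSE = SSE/(n − 2) = 967700/327 = 2959.33.
SE(b₁) = √(MSE/Sₓₓ) = √(2959.33/1551.7) = 1.381.
t = (-1.924 − (-4.471)) / 1.381 = 1.8443.
df = n − 2 = 327.
One-sided p ≈ 0.0330, which is < 0.05, so reject H₀.
There is evidence that the true slope on weekly training distance exceeds -4.471 minutes per unit.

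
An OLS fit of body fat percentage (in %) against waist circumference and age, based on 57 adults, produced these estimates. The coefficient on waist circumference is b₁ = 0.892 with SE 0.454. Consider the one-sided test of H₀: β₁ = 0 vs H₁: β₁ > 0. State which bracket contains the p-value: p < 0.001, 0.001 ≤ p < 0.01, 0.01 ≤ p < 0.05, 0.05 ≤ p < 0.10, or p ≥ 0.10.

0.01 ≤ p < 0.05

t = 0.892 / 0.454 = 1.965.
df = n − k − 1 = 57 − 2 − 1 = 54.
One-sided p = P(T_{54} > t) ≈ 0.0273.
So 0.01 ≤ p < 0.05.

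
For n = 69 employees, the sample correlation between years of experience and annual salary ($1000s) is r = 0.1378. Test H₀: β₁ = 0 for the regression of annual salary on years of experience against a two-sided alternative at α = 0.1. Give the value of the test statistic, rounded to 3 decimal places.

t = 1.139

t = r·√(n − 2)/√(1 − r²) = 0.1378·√67/√0.981011 = 1.139.
df = n − 2 = 67.
Two-sided p ≈ 0.2588, which is ≥ 0.1, so fail to reject H₀.
The data do not give significant evidence of a linear association between years of experience and annual salary.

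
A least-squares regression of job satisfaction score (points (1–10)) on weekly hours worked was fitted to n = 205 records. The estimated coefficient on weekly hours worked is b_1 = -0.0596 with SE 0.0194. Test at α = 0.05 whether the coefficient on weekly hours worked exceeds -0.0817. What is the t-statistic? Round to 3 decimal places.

H₀: β₁ = -0.0817 vs H₁: β₁ > -0.0817.
t = (b_1 − β₁⁰)/SE = (-0.0596 − (-0.0817)) / 0.0194 = 1.139.
df = n − 2 = 205 − 2 = 203.
One-sided p ≈ 0.1280, which is ≥ 0.05, so fail to reject H₀.
The data do not give significant evidence that the true slope on weekly hours worked exceeds -0.0817 points (1–10) per unit.

t = 1.139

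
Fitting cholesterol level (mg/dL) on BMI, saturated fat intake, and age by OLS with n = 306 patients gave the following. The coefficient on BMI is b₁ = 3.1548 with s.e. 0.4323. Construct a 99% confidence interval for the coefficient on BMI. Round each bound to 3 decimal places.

(2.034, 4.275)

df = n − k − 1 = 306 − 3 − 1 = 302.
t* = t_{0.005, 302} = 2.592207.
Margin = t* × SE = 2.592207 × 0.4323 = 1.12061.
CI: 3.1548 ± 1.12061 → (2.034, 4.275).
With 99% confidence, each one-unit increase in BMI is associated with a change of between 2.034 and 4.275 mg/dL in cholesterol level, holding the other predictors fixed.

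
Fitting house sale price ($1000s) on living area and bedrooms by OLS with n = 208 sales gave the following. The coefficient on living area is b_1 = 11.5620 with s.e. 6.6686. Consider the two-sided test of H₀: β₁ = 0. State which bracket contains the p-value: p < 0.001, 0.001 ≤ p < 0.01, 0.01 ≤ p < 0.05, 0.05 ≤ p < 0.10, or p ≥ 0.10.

t = 11.5620 / 6.6686 = 1.734.
df = n − k − 1 = 208 − 2 − 1 = 205.
Two-sided p = 2·P(T_{205} > |t|) ≈ 0.0845.
So 0.05 ≤ p < 0.10.

0.05 ≤ p < 0.10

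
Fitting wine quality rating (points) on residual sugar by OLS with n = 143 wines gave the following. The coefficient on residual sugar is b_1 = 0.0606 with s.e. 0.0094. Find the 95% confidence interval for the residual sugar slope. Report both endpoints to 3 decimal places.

df = n − 2 = 143 − 2 = 141.
t* = t_{0.025, 141} = 1.976931.
Margin = t* × SE = 1.976931 × 0.0094 = 0.01858.
CI: 0.0606 ± 0.01858 → (0.042, 0.079).
With 95% confidence, each one-unit increase in residual sugar is associated with a change of between 0.042 and 0.079 points in wine quality rating.

(0.042, 0.079)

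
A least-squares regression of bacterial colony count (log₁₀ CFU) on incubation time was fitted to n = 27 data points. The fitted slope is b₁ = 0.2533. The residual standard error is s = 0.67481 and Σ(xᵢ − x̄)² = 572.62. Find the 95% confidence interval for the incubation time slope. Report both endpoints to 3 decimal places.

SE(b₁) = s/√Sₓₓ = 0.67481/√572.62 = 0.0281999.
df = n − 2 = 25.
t* = t_{0.025, 25} = 2.059539.
Margin = t* × SE = 2.059539 × 0.0281999 = 0.05808.
CI: 0.2533 ± 0.05808 → (0.195, 0.311).
With 95% confidence, each one-unit increase in incubation time is associated with a change of between 0.195 and 0.311 log₁₀ CFU in bacterial colony count.

(0.195, 0.311)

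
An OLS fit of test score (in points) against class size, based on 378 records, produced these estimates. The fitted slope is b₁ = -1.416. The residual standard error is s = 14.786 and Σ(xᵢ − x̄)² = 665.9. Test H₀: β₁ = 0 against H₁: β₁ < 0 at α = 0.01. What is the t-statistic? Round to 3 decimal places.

t = -2.471

SE(b₁) = s/√Sₓₓ = 14.786/√665.9 = 0.572989.
t = -1.416 / 0.572989 = -2.471.
df = n − 2 = 376.
One-sided p ≈ 0.0070, which is < 0.01, so reject H₀.
There is evidence that the true slope on class size is negative.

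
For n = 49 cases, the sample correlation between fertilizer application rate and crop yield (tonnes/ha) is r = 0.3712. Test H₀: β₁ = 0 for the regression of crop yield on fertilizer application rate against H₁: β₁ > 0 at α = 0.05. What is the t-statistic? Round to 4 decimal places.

t = 2.7406

t = r·√(n − 2)/√(1 − r²) = 0.3712·√47/√0.862211 = 2.7406.
df = n − 2 = 47.
One-sided p ≈ 0.0043, which is < 0.05, so reject H₀.
There is evidence of a linear association between fertilizer application rate and crop yield.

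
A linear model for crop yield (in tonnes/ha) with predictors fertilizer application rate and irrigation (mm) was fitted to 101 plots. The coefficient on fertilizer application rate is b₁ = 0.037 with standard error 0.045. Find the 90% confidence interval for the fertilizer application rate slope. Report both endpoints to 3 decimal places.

df = n − k − 1 = 101 − 2 − 1 = 98.
t* = t_{0.05, 98} = 1.660551.
Margin = t* × SE = 1.660551 × 0.045 = 0.07472.
CI: 0.037 ± 0.07472 → (-0.038, 0.112).
With 90% confidence, each one-unit increase in fertilizer application rate is associated with a change of between -0.038 and 0.112 tonnes/ha in crop yield, holding the other predictors fixed.

(-0.038, 0.112)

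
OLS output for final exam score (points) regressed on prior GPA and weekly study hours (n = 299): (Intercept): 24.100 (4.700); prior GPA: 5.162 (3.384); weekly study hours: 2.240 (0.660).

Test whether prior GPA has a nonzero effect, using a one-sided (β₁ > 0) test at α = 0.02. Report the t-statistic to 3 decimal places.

t = 1.525

Read off: b = 5.162, SE = 3.384 for prior GPA.
H₀: β₁ = 0 vs H₁: β₁ > 0.
t = 5.162 / 3.384 = 1.525.
df = n − k − 1 = 299 − 2 − 1 = 296.
One-sided p ≈ 0.0641, which is ≥ 0.02, so fail to reject H₀.
The data do not give significant evidence that the true slope on prior GPA is positive, holding the other predictors fixed.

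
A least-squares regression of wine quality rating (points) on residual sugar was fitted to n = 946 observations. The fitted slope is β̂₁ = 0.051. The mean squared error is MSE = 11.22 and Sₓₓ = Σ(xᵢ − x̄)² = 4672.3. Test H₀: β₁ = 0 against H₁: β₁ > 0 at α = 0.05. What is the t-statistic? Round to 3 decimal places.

SE(β̂₁) = √(MSE/Sₓₓ) = √(11.22/4672.3) = 0.0490039.
t = 0.051 / 0.0490039 = 1.041.
df = n − 2 = 944.
One-sided p ≈ 0.1491, which is ≥ 0.05, so fail to reject H₀.
The data do not give significant evidence that the true slope on residual sugar is positive.

t = 1.041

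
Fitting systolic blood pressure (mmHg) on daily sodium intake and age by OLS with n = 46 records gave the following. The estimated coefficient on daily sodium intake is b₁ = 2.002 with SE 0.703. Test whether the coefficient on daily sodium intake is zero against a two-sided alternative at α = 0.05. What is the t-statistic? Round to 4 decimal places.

t = 2.8478

H₀: β₁ = 0 vs H₁: β₁ ≠ 0.
t = (b₁ − β₁⁰)/SE = 2.002 / 0.703 = 2.8478.
df = n − k − 1 = 46 − 2 − 1 = 43.
Two-sided p ≈ 0.0067, which is < 0.05, so reject H₀.
There is evidence that daily sodium intake is associated with systolic blood pressure, holding the other predictors fixed.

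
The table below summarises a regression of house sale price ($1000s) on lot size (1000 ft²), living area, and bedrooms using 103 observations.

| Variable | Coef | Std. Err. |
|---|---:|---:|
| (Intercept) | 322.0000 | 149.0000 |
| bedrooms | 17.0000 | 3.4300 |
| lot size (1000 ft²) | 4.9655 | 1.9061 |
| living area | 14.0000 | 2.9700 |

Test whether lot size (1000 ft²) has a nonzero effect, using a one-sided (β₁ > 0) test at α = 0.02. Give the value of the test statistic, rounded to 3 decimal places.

t = 2.605

Read off: b = 4.9655, SE = 1.9061 for lot size (1000 ft²).
H₀: β₁ = 0 vs H₁: β₁ > 0.
t = 4.9655 / 1.9061 = 2.605.
df = n − k − 1 = 103 − 3 − 1 = 99.
One-sided p ≈ 0.0053, which is < 0.02, so reject H₀.
There is evidence that the true slope on lot size (1000 ft²) is positive, holding the other predictors fixed.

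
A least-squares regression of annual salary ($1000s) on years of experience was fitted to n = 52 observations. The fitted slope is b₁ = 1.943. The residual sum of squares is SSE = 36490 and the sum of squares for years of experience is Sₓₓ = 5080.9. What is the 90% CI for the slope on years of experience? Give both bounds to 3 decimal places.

(1.308, 2.578)

MSE = SSE/(n − 2) = 36490/50 = 729.8.
SE(b₁) = √(MSE/Sₓₓ) = √(729.8/5080.9) = 0.378993.
df = n − 2 = 50.
t* = t_{0.05, 50} = 1.675905.
Margin = t* × SE = 1.675905 × 0.378993 = 0.63516.
CI: 1.943 ± 0.63516 → (1.308, 2.578).
With 90% confidence, each one-unit increase in years of experience is associated with a change of between 1.308 and 2.578 $1000s in annual salary.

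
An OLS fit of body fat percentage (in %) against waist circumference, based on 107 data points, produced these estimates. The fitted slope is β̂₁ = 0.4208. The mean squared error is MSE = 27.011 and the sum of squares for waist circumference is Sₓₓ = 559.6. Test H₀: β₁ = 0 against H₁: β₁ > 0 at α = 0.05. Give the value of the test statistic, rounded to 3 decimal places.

SE(β̂₁) = √(MSE/Sₓₓ) = √(27.011/559.6) = 0.219701.
t = 0.4208 / 0.219701 = 1.915.
df = n − 2 = 105.
One-sided p ≈ 0.0291, which is < 0.05, so reject H₀.
There is evidence that the true slope on waist circumference is positive.

t = 1.915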